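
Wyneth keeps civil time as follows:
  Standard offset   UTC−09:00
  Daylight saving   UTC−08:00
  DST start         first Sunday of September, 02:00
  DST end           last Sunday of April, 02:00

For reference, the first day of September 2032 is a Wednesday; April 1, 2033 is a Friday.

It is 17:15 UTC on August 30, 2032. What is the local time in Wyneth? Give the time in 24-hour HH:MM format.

1 September 2032 is a Wednesday, so the first Sunday is September 5.
1 April 2033 is a Friday, so Sundays fall on 3, 10, 17, 24; the last is April 24.
At the standard offset (UTC−09:00), 17:15 UTC − 9h = 08:15 Wyneth standard time.
Daylight saving runs 5 September 2032 – 24 April 2033; the standard-time date in Wyneth, August 30, 2032, is outside that window, so Wyneth is on standard time at UTC−09:00.
17:15 UTC − 9h = 08:15 local.

08:15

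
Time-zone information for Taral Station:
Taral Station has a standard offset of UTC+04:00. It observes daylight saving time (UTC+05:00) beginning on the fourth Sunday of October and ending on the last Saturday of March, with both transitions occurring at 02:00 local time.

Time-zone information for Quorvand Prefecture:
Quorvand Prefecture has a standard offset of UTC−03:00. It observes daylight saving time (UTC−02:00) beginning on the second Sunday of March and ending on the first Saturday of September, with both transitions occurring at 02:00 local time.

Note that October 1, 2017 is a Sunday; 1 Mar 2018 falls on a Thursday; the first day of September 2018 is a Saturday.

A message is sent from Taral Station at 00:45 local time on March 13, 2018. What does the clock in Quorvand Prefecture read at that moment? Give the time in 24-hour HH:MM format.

1 October 2017 is a Sunday, so the first Sunday is October 1 and the fourth is October 22.
1 March 2018 is a Thursday, so Saturdays fall on 3, 10, 17, 24, 31; the last is March 31.
March 13, 2018 lies within the daylight-saving period (22 October 2017 – 31 March 2018), so Taral Station is on daylight time, UTC+05:00.
00:45 Taral Station − 5h = 19:45 UTC (rolling into the previous day, 12 March 2018).
1 March 2018 is a Thursday, so the first Sunday is March 4 and the second is March 11.
1 September 2018 is a Saturday, so the first Saturday is September 1.
At the standard offset (UTC−03:00), 19:45 UTC − 3h = 16:45 Quorvand Prefecture standard time.
The standard-time date in Quorvand Prefecture, March 12, 2018, falls between 11 March and 1 September, so daylight saving is in effect and Quorvand Prefecture is at UTC−02:00.
19:45 UTC − 2h = 17:45 Quorvand Prefecture.

17:45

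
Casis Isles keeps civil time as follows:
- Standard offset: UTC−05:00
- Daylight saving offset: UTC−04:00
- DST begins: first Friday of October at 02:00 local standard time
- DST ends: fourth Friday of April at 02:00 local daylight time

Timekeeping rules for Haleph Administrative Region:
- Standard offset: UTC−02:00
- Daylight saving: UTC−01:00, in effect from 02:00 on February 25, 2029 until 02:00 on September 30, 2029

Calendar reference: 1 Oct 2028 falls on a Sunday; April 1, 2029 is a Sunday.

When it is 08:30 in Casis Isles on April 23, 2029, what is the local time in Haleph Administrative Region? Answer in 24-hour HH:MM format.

11:30

1 October 2028 is a Sunday, so the first Friday is October 6.
1 April 2029 is a Sunday, so the first Friday is April 6 and the fourth is April 27.
Daylight saving runs 6 October 2028 – 27 April 2029; April 23, 2029 is inside that window, so Casis Isles is at UTC−04:00.
08:30 Casis Isles + 4h = 12:30 UTC.
At the standard offset (UTC−02:00), 12:30 UTC − 2h = 10:30 Haleph Administrative Region standard time.
Daylight saving runs 25 February – 30 September; the standard-time date in Haleph Administrative Region, April 23, 2029, is inside that window, so Haleph Administrative Region is at UTC−01:00.
12:30 UTC − 1h = 11:30 Haleph Administrative Region.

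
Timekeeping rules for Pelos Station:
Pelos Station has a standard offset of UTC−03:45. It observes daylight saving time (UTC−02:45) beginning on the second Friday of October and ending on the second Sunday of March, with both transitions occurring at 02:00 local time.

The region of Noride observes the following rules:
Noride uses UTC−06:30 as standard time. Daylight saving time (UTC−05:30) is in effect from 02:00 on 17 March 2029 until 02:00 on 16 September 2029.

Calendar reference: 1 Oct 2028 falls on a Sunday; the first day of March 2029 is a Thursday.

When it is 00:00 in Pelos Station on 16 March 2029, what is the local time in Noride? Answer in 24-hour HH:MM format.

1 October 2028 is a Sunday, so the first Friday is October 6 and the second is October 13.
1 March 2029 is a Thursday, so the first Sunday is March 4 and the second is March 11.
Daylight saving runs 13 October 2028 – 11 March 2029; 16 March 2029 is outside that window, so Pelos Station is on standard time at UTC−03:45.
00:00 Pelos Station + 3h45m = 03:45 UTC.
At the standard offset (UTC−06:30), 03:45 UTC − 6h30m = 21:15 Noride standard time (rolling into the previous day, 15 March 2029).
The standard-time date in Noride, 15 March 2029, does not fall between 17 March and 16 September, so daylight saving is not in effect and Noride is at UTC−06:30.
03:45 UTC − 6h30m = 21:15 Noride (rolling into the previous day, 15 March 2029).

21:15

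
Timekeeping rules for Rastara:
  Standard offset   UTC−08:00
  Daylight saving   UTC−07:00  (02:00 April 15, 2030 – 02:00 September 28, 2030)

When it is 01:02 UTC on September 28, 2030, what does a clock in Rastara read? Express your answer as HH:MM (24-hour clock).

At the standard offset (UTC−08:00), 01:02 UTC − 8h = 17:02 Rastara standard time (rolling into the previous day, 27 September 2030).
Daylight saving runs 15 April – 28 September; the standard-time date in Rastara, September 27, 2030, is inside that window, so Rastara is at UTC−07:00.
01:02 UTC − 7h = 18:02 local (rolling into the previous day, 27 September 2030).

18:02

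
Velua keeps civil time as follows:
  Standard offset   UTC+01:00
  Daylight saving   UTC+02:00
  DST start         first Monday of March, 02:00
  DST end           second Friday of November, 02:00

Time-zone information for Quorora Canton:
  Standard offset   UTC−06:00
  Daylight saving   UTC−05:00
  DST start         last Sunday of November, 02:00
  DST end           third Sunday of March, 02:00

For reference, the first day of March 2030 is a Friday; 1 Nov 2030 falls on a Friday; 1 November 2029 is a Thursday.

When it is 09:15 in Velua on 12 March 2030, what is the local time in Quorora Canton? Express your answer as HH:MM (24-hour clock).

02:15

1 March 2030 is a Friday, so the first Monday is March 4.
1 November 2030 is a Friday, so the first Friday is November 1 and the second is November 8.
Daylight saving runs 4 March – 8 November; 12 March 2030 is inside that window, so Velua is at UTC+02:00.
09:15 Velua − 2h = 07:15 UTC.
1 November 2029 is a Thursday, so Sundays fall on 4, 11, 18, 25; the last is November 25.
1 March 2030 is a Friday, so the first Sunday is March 3 and the third is March 17.
At the standard offset (UTC−06:00), 07:15 UTC − 6h = 01:15 Quorora Canton standard time.
The standard-time date in Quorora Canton, 12 March 2030, lies within the daylight-saving period (25 November 2029 – 17 March 2030), so Quorora Canton is on daylight time, UTC−05:00.
07:15 UTC − 5h = 02:15 Quorora Canton.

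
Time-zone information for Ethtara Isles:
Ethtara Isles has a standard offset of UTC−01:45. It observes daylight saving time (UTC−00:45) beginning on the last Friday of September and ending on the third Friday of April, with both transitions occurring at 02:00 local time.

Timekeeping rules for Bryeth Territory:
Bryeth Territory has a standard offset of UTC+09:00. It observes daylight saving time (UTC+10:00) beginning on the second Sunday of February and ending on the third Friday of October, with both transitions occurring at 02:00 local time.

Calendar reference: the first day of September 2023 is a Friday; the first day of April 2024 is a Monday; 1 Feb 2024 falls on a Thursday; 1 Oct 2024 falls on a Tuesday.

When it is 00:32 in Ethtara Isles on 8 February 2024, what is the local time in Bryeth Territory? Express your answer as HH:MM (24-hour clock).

10:17

1 September 2023 is a Friday, so Fridays fall on 1, 8, 15, 22, 29; the last is September 29.
1 April 2024 is a Monday, so the first Friday is April 5 and the third is April 19.
8 February 2024 falls between 29 September 2023 and 19 April 2024, so daylight saving is in effect and Ethtara Isles is at UTC−00:45.
00:32 Ethtara Isles + 0h45m = 01:17 UTC.
1 February 2024 is a Thursday, so the first Sunday is February 4 and the second is February 11.
1 October 2024 is a Tuesday, so the first Friday is October 4 and the third is October 18.
At the standard offset (UTC+09:00), 01:17 UTC + 9h = 10:17 Bryeth Territory standard time.
The standard-time date in Bryeth Territory, 8 February 2024, does not fall between 11 February and 18 October, so daylight saving is not in effect and Bryeth Territory is at UTC+09:00.
01:17 UTC + 9h = 10:17 Bryeth Territory.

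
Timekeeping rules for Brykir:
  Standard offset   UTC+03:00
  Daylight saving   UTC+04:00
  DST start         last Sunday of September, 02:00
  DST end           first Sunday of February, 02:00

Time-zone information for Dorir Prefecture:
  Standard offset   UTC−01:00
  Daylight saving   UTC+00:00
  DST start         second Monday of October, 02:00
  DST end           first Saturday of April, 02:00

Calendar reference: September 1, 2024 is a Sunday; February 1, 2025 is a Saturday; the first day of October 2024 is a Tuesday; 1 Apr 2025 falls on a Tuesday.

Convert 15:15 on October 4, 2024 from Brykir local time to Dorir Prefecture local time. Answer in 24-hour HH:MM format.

1 September 2024 is a Sunday, so Sundays fall on 1, 8, 15, 22, 29; the last is September 29.
1 February 2025 is a Saturday, so the first Sunday is February 2.
October 4, 2024 falls between 29 September 2024 and 2 February 2025, so daylight saving is in effect and Brykir is at UTC+04:00.
15:15 Brykir − 4h = 11:15 UTC.
1 October 2024 is a Tuesday, so the first Monday is October 7 and the second is October 14.
1 April 2025 is a Tuesday, so the first Saturday is April 5.
At the standard offset (UTC−01:00), 11:15 UTC − 1h = 10:15 Dorir Prefecture standard time.
The standard-time date in Dorir Prefecture, October 4, 2024, is outside the daylight-saving period (14 October 2024 – 5 April 2025), so Dorir Prefecture is on standard time, UTC−01:00.
11:15 UTC − 1h = 10:15 Dorir Prefecture.

10:15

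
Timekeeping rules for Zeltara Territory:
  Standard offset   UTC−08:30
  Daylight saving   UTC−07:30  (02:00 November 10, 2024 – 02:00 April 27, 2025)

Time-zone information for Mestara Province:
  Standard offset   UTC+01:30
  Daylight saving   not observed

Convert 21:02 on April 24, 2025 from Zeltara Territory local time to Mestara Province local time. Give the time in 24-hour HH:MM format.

06:02

April 24, 2025 falls between 10 November 2024 and 27 April 2025, so daylight saving is in effect and Zeltara Territory is at UTC−07:30.
21:02 Zeltara Territory + 7h30m = 04:32 UTC (rolling into the next day, 25 April 2025).
Mestara Province has no daylight saving, so its offset is UTC+01:30 year-round.
04:32 UTC + 1h30m = 06:02 Mestara Province.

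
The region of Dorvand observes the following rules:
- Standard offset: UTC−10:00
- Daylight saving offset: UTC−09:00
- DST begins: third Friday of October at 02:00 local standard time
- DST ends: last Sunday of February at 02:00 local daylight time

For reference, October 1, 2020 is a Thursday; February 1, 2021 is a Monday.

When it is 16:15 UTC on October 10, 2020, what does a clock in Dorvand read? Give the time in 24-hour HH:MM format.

06:15

1 October 2020 is a Thursday, so the first Friday is October 2 and the third is October 16.
1 February 2021 is a Monday, so Sundays fall on 7, 14, 21, 28; the last is February 28.
At the standard offset (UTC−10:00), 16:15 UTC − 10h = 06:15 Dorvand standard time.
The standard-time date in Dorvand, October 10, 2020, is outside the daylight-saving period (16 October 2020 – 28 February 2021), so Dorvand is on standard time, UTC−10:00.
16:15 UTC − 10h = 06:15 local.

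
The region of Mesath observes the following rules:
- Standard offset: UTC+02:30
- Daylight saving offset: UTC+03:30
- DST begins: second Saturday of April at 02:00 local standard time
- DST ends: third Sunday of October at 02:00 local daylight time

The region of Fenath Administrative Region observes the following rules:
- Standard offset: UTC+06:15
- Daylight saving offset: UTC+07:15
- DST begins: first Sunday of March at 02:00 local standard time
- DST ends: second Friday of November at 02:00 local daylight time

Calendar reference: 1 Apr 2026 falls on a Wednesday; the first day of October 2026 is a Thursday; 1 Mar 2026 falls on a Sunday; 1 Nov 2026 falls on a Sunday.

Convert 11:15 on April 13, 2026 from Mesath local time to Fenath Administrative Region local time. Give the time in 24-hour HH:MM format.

15:00

1 April 2026 is a Wednesday, so the first Saturday is April 4 and the second is April 11.
1 October 2026 is a Thursday, so the first Sunday is October 4 and the third is October 18.
April 13, 2026 lies within the daylight-saving period (11 April – 18 October), so Mesath is on daylight time, UTC+03:30.
11:15 Mesath − 3h30m = 07:45 UTC.
1 March 2026 is a Sunday, so the first Sunday is March 1.
1 November 2026 is a Sunday, so the first Friday is November 6 and the second is November 13.
At the standard offset (UTC+06:15), 07:45 UTC + 6h15m = 14:00 Fenath Administrative Region standard time.
Daylight saving runs 1 March – 13 November; the standard-time date in Fenath Administrative Region, April 13, 2026, is inside that window, so Fenath Administrative Region is at UTC+07:15.
07:45 UTC + 7h15m = 15:00 Fenath Administrative Region.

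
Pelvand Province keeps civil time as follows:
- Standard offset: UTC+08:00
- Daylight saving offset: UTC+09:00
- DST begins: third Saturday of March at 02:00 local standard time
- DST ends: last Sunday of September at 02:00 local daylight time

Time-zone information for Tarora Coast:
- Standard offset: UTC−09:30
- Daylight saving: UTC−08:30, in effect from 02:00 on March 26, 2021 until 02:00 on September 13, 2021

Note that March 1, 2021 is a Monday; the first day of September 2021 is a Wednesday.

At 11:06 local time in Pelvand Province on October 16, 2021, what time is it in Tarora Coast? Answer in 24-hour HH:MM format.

17:36

1 March 2021 is a Monday, so the first Saturday is March 6 and the third is March 20.
1 September 2021 is a Wednesday, so Sundays fall on 5, 12, 19, 26; the last is September 26.
October 16, 2021 does not fall between 20 March and 26 September, so daylight saving is not in effect and Pelvand Province is at UTC+08:00.
11:06 Pelvand Province − 8h = 03:06 UTC.
At the standard offset (UTC−09:30), 03:06 UTC − 9h30m = 17:36 Tarora Coast standard time (rolling into the previous day, 15 October 2021).
The standard-time date in Tarora Coast, October 15, 2021, is outside the daylight-saving period (26 March – 13 September), so Tarora Coast is on standard time, UTC−09:30.
03:06 UTC − 9h30m = 17:36 Tarora Coast (rolling into the previous day, 15 October 2021).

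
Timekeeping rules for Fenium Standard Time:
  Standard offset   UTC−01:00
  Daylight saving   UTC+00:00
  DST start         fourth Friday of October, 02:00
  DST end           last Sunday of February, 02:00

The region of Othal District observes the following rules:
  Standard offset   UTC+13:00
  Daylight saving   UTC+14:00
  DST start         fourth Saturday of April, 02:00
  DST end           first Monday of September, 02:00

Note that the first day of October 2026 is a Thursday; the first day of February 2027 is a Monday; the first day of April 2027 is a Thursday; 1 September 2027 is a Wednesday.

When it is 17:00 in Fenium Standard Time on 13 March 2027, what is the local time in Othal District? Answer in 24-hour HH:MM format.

07:00

1 October 2026 is a Thursday, so the first Friday is October 2 and the fourth is October 23.
1 February 2027 is a Monday, so Sundays fall on 7, 14, 21, 28; the last is February 28.
13 March 2027 does not fall between 23 October 2026 and 28 February 2027, so daylight saving is not in effect and Fenium Standard Time is at UTC−01:00.
17:00 Fenium Standard Time + 1h = 18:00 UTC.
1 April 2027 is a Thursday, so the first Saturday is April 3 and the fourth is April 24.
1 September 2027 is a Wednesday, so the first Monday is September 6.
At the standard offset (UTC+13:00), 18:00 UTC + 13h = 07:00 Othal District standard time (rolling into the next day, 14 March 2027).
The standard-time date in Othal District, 14 March 2027, is outside the daylight-saving period (24 April – 6 September), so Othal District is on standard time, UTC+13:00.
18:00 UTC + 13h = 07:00 Othal District (rolling into the next day, 14 March 2027).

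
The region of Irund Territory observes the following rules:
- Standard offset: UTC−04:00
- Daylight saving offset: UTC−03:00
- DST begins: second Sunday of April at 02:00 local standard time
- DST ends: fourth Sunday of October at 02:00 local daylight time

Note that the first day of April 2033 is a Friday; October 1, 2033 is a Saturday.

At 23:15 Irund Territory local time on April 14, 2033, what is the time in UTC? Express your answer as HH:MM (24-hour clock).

02:15

1 April 2033 is a Friday, so the first Sunday is April 3 and the second is April 10.
1 October 2033 is a Saturday, so the first Sunday is October 2 and the fourth is October 23.
April 14, 2033 falls between 10 April and 23 October, so daylight saving is in effect and Irund Territory is at UTC−03:00.
23:15 local + 3h = 02:15 UTC (rolling into the next day, 15 April 2033).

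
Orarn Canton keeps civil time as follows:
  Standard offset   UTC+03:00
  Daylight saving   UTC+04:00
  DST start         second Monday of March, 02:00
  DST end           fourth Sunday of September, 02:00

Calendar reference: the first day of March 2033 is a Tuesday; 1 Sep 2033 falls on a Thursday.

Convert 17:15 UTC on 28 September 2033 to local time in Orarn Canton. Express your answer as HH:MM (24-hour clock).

20:15

1 March 2033 is a Tuesday, so the first Monday is March 7 and the second is March 14.
1 September 2033 is a Thursday, so the first Sunday is September 4 and the fourth is September 25.
At the standard offset (UTC+03:00), 17:15 UTC + 3h = 20:15 Orarn Canton standard time.
The standard-time date in Orarn Canton, 28 September 2033, is outside the daylight-saving period (14 March – 25 September), so Orarn Canton is on standard time, UTC+03:00.
17:15 UTC + 3h = 20:15 local.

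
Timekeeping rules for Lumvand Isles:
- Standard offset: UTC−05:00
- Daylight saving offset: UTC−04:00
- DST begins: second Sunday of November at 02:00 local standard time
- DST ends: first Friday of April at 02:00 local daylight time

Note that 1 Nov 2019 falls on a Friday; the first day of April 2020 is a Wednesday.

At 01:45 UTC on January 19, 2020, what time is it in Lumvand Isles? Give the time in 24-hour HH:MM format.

1 November 2019 is a Friday, so the first Sunday is November 3 and the second is November 10.
1 April 2020 is a Wednesday, so the first Friday is April 3.
At the standard offset (UTC−05:00), 01:45 UTC − 5h = 20:45 Lumvand Isles standard time (rolling into the previous day, 18 January 2020).
The standard-time date in Lumvand Isles, January 18, 2020, falls between 10 November 2019 and 3 April 2020, so daylight saving is in effect and Lumvand Isles is at UTC−04:00.
01:45 UTC − 4h = 21:45 local (rolling into the previous day, 18 January 2020).

21:45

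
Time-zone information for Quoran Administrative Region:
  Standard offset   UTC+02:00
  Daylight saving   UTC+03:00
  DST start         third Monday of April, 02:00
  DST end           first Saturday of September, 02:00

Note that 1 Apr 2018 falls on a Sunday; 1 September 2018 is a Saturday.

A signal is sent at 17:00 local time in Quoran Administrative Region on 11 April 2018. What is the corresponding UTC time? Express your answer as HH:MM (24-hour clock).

1 April 2018 is a Sunday, so the first Monday is April 2 and the third is April 16.
1 September 2018 is a Saturday, so the first Saturday is September 1.
11 April 2018 is outside the daylight-saving period (16 April – 1 September), so Quoran Administrative Region is on standard time, UTC+02:00.
17:00 local − 2h = 15:00 UTC.

15:00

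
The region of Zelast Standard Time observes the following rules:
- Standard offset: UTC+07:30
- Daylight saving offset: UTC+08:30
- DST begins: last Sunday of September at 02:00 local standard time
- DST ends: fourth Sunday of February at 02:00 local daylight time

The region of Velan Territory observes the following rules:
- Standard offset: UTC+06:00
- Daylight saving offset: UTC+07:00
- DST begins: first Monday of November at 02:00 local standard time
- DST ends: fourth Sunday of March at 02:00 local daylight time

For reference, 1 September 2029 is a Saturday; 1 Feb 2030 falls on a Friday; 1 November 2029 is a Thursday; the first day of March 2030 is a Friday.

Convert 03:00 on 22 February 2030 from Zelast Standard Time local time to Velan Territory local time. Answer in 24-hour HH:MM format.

01:30

1 September 2029 is a Saturday, so Sundays fall on 2, 9, 16, 23, 30; the last is September 30.
1 February 2030 is a Friday, so the first Sunday is February 3 and the fourth is February 24.
22 February 2030 lies within the daylight-saving period (30 September 2029 – 24 February 2030), so Zelast Standard Time is on daylight time, UTC+08:30.
03:00 Zelast Standard Time − 8h30m = 18:30 UTC (rolling into the previous day, 21 February 2030).
1 November 2029 is a Thursday, so the first Monday is November 5.
1 March 2030 is a Friday, so the first Sunday is March 3 and the fourth is March 24.
At the standard offset (UTC+06:00), 18:30 UTC + 6h = 00:30 Velan Territory standard time (rolling into the next day, 22 February 2030).
The standard-time date in Velan Territory, 22 February 2030, lies within the daylight-saving period (5 November 2029 – 24 March 2030), so Velan Territory is on daylight time, UTC+07:00.
18:30 UTC + 7h = 01:30 Velan Territory (rolling into the next day, 22 February 2030).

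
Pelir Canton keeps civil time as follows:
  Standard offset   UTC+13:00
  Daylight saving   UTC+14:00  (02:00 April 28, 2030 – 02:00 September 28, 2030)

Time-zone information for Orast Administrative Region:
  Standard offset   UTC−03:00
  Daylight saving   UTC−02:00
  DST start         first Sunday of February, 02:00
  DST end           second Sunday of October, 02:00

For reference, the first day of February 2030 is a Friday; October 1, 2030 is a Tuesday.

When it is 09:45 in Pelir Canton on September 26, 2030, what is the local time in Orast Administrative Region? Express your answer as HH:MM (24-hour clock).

17:45

Daylight saving runs 28 April – 28 September; September 26, 2030 is inside that window, so Pelir Canton is at UTC+14:00.
09:45 Pelir Canton − 14h = 19:45 UTC (rolling into the previous day, 25 September 2030).
1 February 2030 is a Friday, so the first Sunday is February 3.
1 October 2030 is a Tuesday, so the first Sunday is October 6 and the second is October 13.
At the standard offset (UTC−03:00), 19:45 UTC − 3h = 16:45 Orast Administrative Region standard time.
Daylight saving runs 3 February – 13 October; the standard-time date in Orast Administrative Region, September 25, 2030, is inside that window, so Orast Administrative Region is at UTC−02:00.
19:45 UTC − 2h = 17:45 Orast Administrative Region.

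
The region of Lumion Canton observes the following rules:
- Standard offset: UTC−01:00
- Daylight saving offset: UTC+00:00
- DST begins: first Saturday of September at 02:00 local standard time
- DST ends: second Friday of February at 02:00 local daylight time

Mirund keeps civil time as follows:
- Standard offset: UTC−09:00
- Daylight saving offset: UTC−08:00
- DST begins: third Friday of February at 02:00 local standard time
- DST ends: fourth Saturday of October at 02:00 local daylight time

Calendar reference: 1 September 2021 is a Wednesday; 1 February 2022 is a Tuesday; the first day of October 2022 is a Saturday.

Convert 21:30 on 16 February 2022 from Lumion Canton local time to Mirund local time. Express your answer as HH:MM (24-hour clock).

13:30

1 September 2021 is a Wednesday, so the first Saturday is September 4.
1 February 2022 is a Tuesday, so the first Friday is February 4 and the second is February 11.
Daylight saving runs 4 September 2021 – 11 February 2022; 16 February 2022 is outside that window, so Lumion Canton is on standard time at UTC−01:00.
21:30 Lumion Canton + 1h = 22:30 UTC.
1 February 2022 is a Tuesday, so the first Friday is February 4 and the third is February 18.
1 October 2022 is a Saturday, so the first Saturday is October 1 and the fourth is October 22.
At the standard offset (UTC−09:00), 22:30 UTC − 9h = 13:30 Mirund standard time.
The standard-time date in Mirund, 16 February 2022, is outside the daylight-saving period (18 February – 22 October), so Mirund is on standard time, UTC−09:00.
22:30 UTC − 9h = 13:30 Mirund.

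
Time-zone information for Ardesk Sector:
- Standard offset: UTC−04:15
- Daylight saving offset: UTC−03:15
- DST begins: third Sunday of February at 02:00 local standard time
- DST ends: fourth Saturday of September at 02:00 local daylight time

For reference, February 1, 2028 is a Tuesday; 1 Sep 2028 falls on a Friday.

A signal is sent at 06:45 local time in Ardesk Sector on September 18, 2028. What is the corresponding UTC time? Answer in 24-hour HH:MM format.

1 February 2028 is a Tuesday, so the first Sunday is February 6 and the third is February 20.
1 September 2028 is a Friday, so the first Saturday is September 2 and the fourth is September 23.
Daylight saving runs 20 February – 23 September; September 18, 2028 is inside that window, so Ardesk Sector is at UTC−03:15.
06:45 local + 3h15m = 10:00 UTC.

10:00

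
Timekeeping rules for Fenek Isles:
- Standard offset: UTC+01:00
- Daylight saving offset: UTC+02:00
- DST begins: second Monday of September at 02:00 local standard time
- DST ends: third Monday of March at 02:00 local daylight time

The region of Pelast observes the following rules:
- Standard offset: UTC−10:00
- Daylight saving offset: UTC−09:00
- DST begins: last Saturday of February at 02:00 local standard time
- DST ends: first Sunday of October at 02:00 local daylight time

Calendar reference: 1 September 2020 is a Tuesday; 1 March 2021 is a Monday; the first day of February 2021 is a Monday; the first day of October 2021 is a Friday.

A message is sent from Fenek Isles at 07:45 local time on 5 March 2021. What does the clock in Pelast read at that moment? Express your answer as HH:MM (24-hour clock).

1 September 2020 is a Tuesday, so the first Monday is September 7 and the second is September 14.
1 March 2021 is a Monday, so the first Monday is March 1 and the third is March 15.
5 March 2021 falls between 14 September 2020 and 15 March 2021, so daylight saving is in effect and Fenek Isles is at UTC+02:00.
07:45 Fenek Isles − 2h = 05:45 UTC.
1 February 2021 is a Monday, so Saturdays fall on 6, 13, 20, 27; the last is February 27.
1 October 2021 is a Friday, so the first Sunday is October 3.
At the standard offset (UTC−10:00), 05:45 UTC − 10h = 19:45 Pelast standard time (rolling into the previous day, 4 March 2021).
The standard-time date in Pelast, 4 March 2021, lies within the daylight-saving period (27 February – 3 October), so Pelast is on daylight time, UTC−09:00.
05:45 UTC − 9h = 20:45 Pelast (rolling into the previous day, 4 March 2021).

20:45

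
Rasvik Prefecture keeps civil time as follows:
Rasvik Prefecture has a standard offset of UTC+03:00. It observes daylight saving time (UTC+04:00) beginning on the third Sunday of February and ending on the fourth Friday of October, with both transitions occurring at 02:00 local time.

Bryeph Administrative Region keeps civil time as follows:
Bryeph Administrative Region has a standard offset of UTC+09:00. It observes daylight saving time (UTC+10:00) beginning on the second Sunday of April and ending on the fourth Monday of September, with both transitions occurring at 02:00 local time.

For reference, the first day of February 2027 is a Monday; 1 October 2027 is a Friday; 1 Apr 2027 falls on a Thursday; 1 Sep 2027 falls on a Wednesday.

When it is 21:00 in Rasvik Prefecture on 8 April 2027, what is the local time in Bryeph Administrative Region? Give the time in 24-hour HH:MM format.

1 February 2027 is a Monday, so the first Sunday is February 7 and the third is February 21.
1 October 2027 is a Friday, so the first Friday is October 1 and the fourth is October 22.
8 April 2027 falls between 21 February and 22 October, so daylight saving is in effect and Rasvik Prefecture is at UTC+04:00.
21:00 Rasvik Prefecture − 4h = 17:00 UTC.
1 April 2027 is a Thursday, so the first Sunday is April 4 and the second is April 11.
1 September 2027 is a Wednesday, so the first Monday is September 6 and the fourth is September 27.
At the standard offset (UTC+09:00), 17:00 UTC + 9h = 02:00 Bryeph Administrative Region standard time (rolling into the next day, 9 April 2027).
Daylight saving runs 11 April – 27 September; the standard-time date in Bryeph Administrative Region, 9 April 2027, is outside that window, so Bryeph Administrative Region is on standard time at UTC+09:00.
17:00 UTC + 9h = 02:00 Bryeph Administrative Region (rolling into the next day, 9 April 2027).

02:00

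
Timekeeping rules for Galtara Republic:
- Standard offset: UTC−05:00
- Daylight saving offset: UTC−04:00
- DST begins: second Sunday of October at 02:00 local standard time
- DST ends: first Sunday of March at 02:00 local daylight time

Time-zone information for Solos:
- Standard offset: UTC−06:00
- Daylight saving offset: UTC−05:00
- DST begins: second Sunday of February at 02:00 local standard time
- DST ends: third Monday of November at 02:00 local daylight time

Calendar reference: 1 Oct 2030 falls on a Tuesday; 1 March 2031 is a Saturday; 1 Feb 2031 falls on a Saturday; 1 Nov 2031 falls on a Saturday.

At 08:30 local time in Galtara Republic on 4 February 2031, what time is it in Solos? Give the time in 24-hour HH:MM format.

06:30

1 October 2030 is a Tuesday, so the first Sunday is October 6 and the second is October 13.
1 March 2031 is a Saturday, so the first Sunday is March 2.
4 February 2031 falls between 13 October 2030 and 2 March 2031, so daylight saving is in effect and Galtara Republic is at UTC−04:00.
08:30 Galtara Republic + 4h = 12:30 UTC.
1 February 2031 is a Saturday, so the first Sunday is February 2 and the second is February 9.
1 November 2031 is a Saturday, so the first Monday is November 3 and the third is November 17.
At the standard offset (UTC−06:00), 12:30 UTC − 6h = 06:30 Solos standard time.
The standard-time date in Solos, 4 February 2031, is outside the daylight-saving period (9 February – 17 November), so Solos is on standard time, UTC−06:00.
12:30 UTC − 6h = 06:30 Solos.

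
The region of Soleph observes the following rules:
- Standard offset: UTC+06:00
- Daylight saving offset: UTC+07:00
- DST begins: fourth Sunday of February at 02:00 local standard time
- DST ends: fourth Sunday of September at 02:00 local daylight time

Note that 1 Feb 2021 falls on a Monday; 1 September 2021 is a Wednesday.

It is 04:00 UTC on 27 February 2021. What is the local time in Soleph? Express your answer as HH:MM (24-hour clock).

1 February 2021 is a Monday, so the first Sunday is February 7 and the fourth is February 28.
1 September 2021 is a Wednesday, so the first Sunday is September 5 and the fourth is September 26.
At the standard offset (UTC+06:00), 04:00 UTC + 6h = 10:00 Soleph standard time.
Daylight saving runs 28 February – 26 September; the standard-time date in Soleph, 27 February 2021, is outside that window, so Soleph is on standard time at UTC+06:00.
04:00 UTC + 6h = 10:00 local.

10:00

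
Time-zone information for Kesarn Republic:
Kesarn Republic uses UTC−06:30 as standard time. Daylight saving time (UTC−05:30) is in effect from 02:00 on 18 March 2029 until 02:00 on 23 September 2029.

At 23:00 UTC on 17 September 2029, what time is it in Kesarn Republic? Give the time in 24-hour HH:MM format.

At the standard offset (UTC−06:30), 23:00 UTC − 6h30m = 16:30 Kesarn Republic standard time.
Daylight saving runs 18 March – 23 September; the standard-time date in Kesarn Republic, 17 September 2029, is inside that window, so Kesarn Republic is at UTC−05:30.
23:00 UTC − 5h30m = 17:30 local.

17:30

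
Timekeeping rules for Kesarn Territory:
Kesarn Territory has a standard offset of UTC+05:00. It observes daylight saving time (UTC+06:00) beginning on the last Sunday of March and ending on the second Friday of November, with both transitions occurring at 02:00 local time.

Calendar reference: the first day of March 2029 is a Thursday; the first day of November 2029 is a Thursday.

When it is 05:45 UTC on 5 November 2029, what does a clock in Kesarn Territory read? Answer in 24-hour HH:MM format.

1 March 2029 is a Thursday, so Sundays fall on 4, 11, 18, 25; the last is March 25.
1 November 2029 is a Thursday, so the first Friday is November 2 and the second is November 9.
At the standard offset (UTC+05:00), 05:45 UTC + 5h = 10:45 Kesarn Territory standard time.
Daylight saving runs 25 March – 9 November; the standard-time date in Kesarn Territory, 5 November 2029, is inside that window, so Kesarn Territory is at UTC+06:00.
05:45 UTC + 6h = 11:45 local.

11:45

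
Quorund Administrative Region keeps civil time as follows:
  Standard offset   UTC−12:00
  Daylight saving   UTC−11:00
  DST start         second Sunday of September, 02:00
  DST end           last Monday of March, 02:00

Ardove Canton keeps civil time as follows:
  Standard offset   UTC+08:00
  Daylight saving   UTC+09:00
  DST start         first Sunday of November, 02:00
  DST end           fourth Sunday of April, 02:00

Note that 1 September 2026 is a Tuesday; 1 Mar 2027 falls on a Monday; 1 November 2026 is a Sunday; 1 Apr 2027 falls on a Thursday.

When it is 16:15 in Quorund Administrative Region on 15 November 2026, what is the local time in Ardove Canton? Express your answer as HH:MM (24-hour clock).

12:15

1 September 2026 is a Tuesday, so the first Sunday is September 6 and the second is September 13.
1 March 2027 is a Monday, so Mondays fall on 1, 8, 15, 22, 29; the last is March 29.
15 November 2026 falls between 13 September 2026 and 29 March 2027, so daylight saving is in effect and Quorund Administrative Region is at UTC−11:00.
16:15 Quorund Administrative Region + 11h = 03:15 UTC (rolling into the next day, 16 November 2026).
1 November 2026 is a Sunday, so the first Sunday is November 1.
1 April 2027 is a Thursday, so the first Sunday is April 4 and the fourth is April 25.
At the standard offset (UTC+08:00), 03:15 UTC + 8h = 11:15 Ardove Canton standard time.
The standard-time date in Ardove Canton, 16 November 2026, falls between 1 November 2026 and 25 April 2027, so daylight saving is in effect and Ardove Canton is at UTC+09:00.
03:15 UTC + 9h = 12:15 Ardove Canton.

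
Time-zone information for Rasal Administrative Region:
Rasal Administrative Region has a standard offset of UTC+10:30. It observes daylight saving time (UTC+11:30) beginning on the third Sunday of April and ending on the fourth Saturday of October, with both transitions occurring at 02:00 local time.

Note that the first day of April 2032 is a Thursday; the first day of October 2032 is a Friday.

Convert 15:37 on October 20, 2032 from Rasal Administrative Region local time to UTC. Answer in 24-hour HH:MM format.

1 April 2032 is a Thursday, so the first Sunday is April 4 and the third is April 18.
1 October 2032 is a Friday, so the first Saturday is October 2 and the fourth is October 23.
October 20, 2032 lies within the daylight-saving period (18 April – 23 October), so Rasal Administrative Region is on daylight time, UTC+11:30.
15:37 local − 11h30m = 04:07 UTC.

04:07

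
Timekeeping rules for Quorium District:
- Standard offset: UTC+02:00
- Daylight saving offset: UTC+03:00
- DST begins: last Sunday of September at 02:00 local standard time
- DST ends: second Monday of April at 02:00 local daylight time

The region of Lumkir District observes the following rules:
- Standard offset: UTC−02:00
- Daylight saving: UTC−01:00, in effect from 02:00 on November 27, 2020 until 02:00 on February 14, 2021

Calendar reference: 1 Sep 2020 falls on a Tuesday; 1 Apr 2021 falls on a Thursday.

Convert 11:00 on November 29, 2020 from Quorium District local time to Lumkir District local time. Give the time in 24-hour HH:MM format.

07:00

1 September 2020 is a Tuesday, so Sundays fall on 6, 13, 20, 27; the last is September 27.
1 April 2021 is a Thursday, so the first Monday is April 5 and the second is April 12.
November 29, 2020 lies within the daylight-saving period (27 September 2020 – 12 April 2021), so Quorium District is on daylight time, UTC+03:00.
11:00 Quorium District − 3h = 08:00 UTC.
At the standard offset (UTC−02:00), 08:00 UTC − 2h = 06:00 Lumkir District standard time.
The standard-time date in Lumkir District, November 29, 2020, lies within the daylight-saving period (27 November 2020 – 14 February 2021), so Lumkir District is on daylight time, UTC−01:00.
08:00 UTC − 1h = 07:00 Lumkir District.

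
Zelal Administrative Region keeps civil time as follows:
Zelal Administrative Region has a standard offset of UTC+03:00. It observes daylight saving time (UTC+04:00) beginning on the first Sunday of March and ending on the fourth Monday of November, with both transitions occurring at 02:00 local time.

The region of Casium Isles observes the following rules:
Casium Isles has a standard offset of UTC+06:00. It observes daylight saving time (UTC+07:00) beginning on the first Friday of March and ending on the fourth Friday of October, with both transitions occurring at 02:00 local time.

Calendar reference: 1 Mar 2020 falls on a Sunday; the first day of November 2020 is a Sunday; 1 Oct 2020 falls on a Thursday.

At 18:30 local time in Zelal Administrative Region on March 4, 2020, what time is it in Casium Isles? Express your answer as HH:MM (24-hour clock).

1 March 2020 is a Sunday, so the first Sunday is March 1.
1 November 2020 is a Sunday, so the first Monday is November 2 and the fourth is November 23.
Daylight saving runs 1 March – 23 November; March 4, 2020 is inside that window, so Zelal Administrative Region is at UTC+04:00.
18:30 Zelal Administrative Region − 4h = 14:30 UTC.
1 March 2020 is a Sunday, so the first Friday is March 6.
1 October 2020 is a Thursday, so the first Friday is October 2 and the fourth is October 23.
At the standard offset (UTC+06:00), 14:30 UTC + 6h = 20:30 Casium Isles standard time.
The standard-time date in Casium Isles, March 4, 2020, is outside the daylight-saving period (6 March – 23 October), so Casium Isles is on standard time, UTC+06:00.
14:30 UTC + 6h = 20:30 Casium Isles.

20:30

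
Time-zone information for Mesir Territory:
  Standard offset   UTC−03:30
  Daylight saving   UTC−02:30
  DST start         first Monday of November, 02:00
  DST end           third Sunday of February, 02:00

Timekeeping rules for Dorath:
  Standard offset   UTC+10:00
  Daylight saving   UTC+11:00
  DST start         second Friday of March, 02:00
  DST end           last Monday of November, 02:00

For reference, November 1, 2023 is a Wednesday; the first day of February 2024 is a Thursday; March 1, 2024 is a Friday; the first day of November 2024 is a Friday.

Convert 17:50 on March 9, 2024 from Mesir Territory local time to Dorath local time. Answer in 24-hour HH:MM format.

1 November 2023 is a Wednesday, so the first Monday is November 6.
1 February 2024 is a Thursday, so the first Sunday is February 4 and the third is February 18.
March 9, 2024 does not fall between 6 November 2023 and 18 February 2024, so daylight saving is not in effect and Mesir Territory is at UTC−03:30.
17:50 Mesir Territory + 3h30m = 21:20 UTC.
1 March 2024 is a Friday, so the first Friday is March 1 and the second is March 8.
1 November 2024 is a Friday, so Mondays fall on 4, 11, 18, 25; the last is November 25.
At the standard offset (UTC+10:00), 21:20 UTC + 10h = 07:20 Dorath standard time (rolling into the next day, 10 March 2024).
Daylight saving runs 8 March – 25 November; the standard-time date in Dorath, March 10, 2024, is inside that window, so Dorath is at UTC+11:00.
21:20 UTC + 11h = 08:20 Dorath (rolling into the next day, 10 March 2024).

08:20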